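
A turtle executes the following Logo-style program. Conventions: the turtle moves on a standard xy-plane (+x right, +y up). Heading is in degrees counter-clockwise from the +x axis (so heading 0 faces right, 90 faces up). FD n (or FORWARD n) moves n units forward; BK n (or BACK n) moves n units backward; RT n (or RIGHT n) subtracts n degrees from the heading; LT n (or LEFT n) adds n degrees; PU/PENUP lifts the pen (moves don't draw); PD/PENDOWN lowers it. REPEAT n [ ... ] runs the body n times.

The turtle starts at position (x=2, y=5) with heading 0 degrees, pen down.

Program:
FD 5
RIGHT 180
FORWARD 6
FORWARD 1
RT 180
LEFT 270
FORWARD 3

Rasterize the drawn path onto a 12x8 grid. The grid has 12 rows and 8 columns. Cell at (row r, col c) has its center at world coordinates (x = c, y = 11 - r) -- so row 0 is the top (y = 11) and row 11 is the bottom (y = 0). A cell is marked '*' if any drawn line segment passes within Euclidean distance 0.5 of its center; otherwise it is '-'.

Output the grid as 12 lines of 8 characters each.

Answer: --------
--------
--------
--------
--------
--------
********
*-------
*-------
*-------
--------
--------

Derivation:
Segment 0: (2,5) -> (7,5)
Segment 1: (7,5) -> (1,5)
Segment 2: (1,5) -> (0,5)
Segment 3: (0,5) -> (0,2)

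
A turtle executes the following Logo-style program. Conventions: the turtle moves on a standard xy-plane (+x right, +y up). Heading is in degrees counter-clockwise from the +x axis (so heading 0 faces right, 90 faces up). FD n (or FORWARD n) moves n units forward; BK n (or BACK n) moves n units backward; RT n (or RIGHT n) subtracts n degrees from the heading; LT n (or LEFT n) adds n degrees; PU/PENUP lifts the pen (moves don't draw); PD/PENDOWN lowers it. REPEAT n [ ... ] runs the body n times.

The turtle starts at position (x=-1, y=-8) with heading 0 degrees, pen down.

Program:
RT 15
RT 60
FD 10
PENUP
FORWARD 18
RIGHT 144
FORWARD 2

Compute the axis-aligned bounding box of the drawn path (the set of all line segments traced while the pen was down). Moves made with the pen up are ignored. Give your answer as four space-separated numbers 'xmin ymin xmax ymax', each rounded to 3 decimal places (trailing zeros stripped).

Executing turtle program step by step:
Start: pos=(-1,-8), heading=0, pen down
RT 15: heading 0 -> 345
RT 60: heading 345 -> 285
FD 10: (-1,-8) -> (1.588,-17.659) [heading=285, draw]
PU: pen up
FD 18: (1.588,-17.659) -> (6.247,-35.046) [heading=285, move]
RT 144: heading 285 -> 141
FD 2: (6.247,-35.046) -> (4.693,-33.787) [heading=141, move]
Final: pos=(4.693,-33.787), heading=141, 1 segment(s) drawn

Segment endpoints: x in {-1, 1.588}, y in {-17.659, -8}
xmin=-1, ymin=-17.659, xmax=1.588, ymax=-8

Answer: -1 -17.659 1.588 -8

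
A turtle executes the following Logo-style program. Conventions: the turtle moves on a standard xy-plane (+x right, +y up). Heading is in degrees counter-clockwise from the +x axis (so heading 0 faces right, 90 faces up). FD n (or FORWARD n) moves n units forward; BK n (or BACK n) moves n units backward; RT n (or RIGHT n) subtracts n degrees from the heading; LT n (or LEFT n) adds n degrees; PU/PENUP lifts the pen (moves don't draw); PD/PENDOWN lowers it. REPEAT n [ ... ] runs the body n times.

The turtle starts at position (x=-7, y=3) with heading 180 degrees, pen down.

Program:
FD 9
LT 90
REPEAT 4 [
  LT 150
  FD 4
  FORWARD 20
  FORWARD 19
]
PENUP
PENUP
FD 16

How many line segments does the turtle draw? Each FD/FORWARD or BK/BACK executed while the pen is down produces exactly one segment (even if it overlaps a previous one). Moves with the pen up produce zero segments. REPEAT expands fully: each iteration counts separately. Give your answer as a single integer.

Executing turtle program step by step:
Start: pos=(-7,3), heading=180, pen down
FD 9: (-7,3) -> (-16,3) [heading=180, draw]
LT 90: heading 180 -> 270
REPEAT 4 [
  -- iteration 1/4 --
  LT 150: heading 270 -> 60
  FD 4: (-16,3) -> (-14,6.464) [heading=60, draw]
  FD 20: (-14,6.464) -> (-4,23.785) [heading=60, draw]
  FD 19: (-4,23.785) -> (5.5,40.239) [heading=60, draw]
  -- iteration 2/4 --
  LT 150: heading 60 -> 210
  FD 4: (5.5,40.239) -> (2.036,38.239) [heading=210, draw]
  FD 20: (2.036,38.239) -> (-15.285,28.239) [heading=210, draw]
  FD 19: (-15.285,28.239) -> (-31.739,18.739) [heading=210, draw]
  -- iteration 3/4 --
  LT 150: heading 210 -> 0
  FD 4: (-31.739,18.739) -> (-27.739,18.739) [heading=0, draw]
  FD 20: (-27.739,18.739) -> (-7.739,18.739) [heading=0, draw]
  FD 19: (-7.739,18.739) -> (11.261,18.739) [heading=0, draw]
  -- iteration 4/4 --
  LT 150: heading 0 -> 150
  FD 4: (11.261,18.739) -> (7.797,20.739) [heading=150, draw]
  FD 20: (7.797,20.739) -> (-9.524,30.739) [heading=150, draw]
  FD 19: (-9.524,30.739) -> (-25.978,40.239) [heading=150, draw]
]
PU: pen up
PU: pen up
FD 16: (-25.978,40.239) -> (-39.835,48.239) [heading=150, move]
Final: pos=(-39.835,48.239), heading=150, 13 segment(s) drawn
Segments drawn: 13

Answer: 13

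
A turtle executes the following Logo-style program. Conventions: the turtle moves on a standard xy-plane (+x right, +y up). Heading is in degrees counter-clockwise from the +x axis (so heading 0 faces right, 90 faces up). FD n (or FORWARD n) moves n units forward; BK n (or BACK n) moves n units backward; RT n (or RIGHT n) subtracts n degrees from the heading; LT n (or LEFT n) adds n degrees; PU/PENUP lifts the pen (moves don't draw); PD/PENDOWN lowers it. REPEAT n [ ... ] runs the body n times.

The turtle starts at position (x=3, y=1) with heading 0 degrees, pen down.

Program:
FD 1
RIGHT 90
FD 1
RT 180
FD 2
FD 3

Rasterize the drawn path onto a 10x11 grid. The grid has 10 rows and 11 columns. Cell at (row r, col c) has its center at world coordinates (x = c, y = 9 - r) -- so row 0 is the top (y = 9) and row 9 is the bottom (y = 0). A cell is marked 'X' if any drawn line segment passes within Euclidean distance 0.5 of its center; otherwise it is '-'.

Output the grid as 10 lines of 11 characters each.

Segment 0: (3,1) -> (4,1)
Segment 1: (4,1) -> (4,0)
Segment 2: (4,0) -> (4,2)
Segment 3: (4,2) -> (4,5)

Answer: -----------
-----------
-----------
-----------
----X------
----X------
----X------
----X------
---XX------
----X------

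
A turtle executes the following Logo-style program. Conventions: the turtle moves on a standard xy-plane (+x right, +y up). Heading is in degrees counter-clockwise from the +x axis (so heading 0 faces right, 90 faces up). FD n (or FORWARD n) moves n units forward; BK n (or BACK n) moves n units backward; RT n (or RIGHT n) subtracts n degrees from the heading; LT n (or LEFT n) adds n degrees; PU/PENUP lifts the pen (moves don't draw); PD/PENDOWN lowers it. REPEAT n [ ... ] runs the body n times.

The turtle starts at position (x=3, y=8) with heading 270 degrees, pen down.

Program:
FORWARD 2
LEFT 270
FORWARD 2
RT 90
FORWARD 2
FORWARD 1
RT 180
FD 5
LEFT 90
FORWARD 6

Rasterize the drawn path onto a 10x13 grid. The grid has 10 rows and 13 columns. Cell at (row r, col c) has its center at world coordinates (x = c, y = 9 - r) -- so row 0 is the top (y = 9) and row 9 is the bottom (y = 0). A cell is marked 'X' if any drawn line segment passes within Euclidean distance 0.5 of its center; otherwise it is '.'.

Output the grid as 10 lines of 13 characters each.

Segment 0: (3,8) -> (3,6)
Segment 1: (3,6) -> (1,6)
Segment 2: (1,6) -> (1,8)
Segment 3: (1,8) -> (1,9)
Segment 4: (1,9) -> (1,4)
Segment 5: (1,4) -> (7,4)

Answer: .X...........
.X.X.........
.X.X.........
.XXX.........
.X...........
.XXXXXXX.....
.............
.............
.............
.............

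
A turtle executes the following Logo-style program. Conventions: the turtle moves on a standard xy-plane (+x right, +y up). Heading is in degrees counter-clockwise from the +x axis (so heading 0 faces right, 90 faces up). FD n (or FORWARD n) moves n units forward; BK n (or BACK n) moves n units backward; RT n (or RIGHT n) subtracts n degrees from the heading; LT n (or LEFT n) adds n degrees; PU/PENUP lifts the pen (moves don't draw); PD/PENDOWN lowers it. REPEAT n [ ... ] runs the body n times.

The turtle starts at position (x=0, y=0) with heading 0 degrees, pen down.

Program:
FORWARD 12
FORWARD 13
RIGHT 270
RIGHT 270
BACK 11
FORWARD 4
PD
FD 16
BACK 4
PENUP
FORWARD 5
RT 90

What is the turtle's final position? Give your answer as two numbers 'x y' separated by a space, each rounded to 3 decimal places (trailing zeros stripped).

Answer: 15 0

Derivation:
Executing turtle program step by step:
Start: pos=(0,0), heading=0, pen down
FD 12: (0,0) -> (12,0) [heading=0, draw]
FD 13: (12,0) -> (25,0) [heading=0, draw]
RT 270: heading 0 -> 90
RT 270: heading 90 -> 180
BK 11: (25,0) -> (36,0) [heading=180, draw]
FD 4: (36,0) -> (32,0) [heading=180, draw]
PD: pen down
FD 16: (32,0) -> (16,0) [heading=180, draw]
BK 4: (16,0) -> (20,0) [heading=180, draw]
PU: pen up
FD 5: (20,0) -> (15,0) [heading=180, move]
RT 90: heading 180 -> 90
Final: pos=(15,0), heading=90, 6 segment(s) drawn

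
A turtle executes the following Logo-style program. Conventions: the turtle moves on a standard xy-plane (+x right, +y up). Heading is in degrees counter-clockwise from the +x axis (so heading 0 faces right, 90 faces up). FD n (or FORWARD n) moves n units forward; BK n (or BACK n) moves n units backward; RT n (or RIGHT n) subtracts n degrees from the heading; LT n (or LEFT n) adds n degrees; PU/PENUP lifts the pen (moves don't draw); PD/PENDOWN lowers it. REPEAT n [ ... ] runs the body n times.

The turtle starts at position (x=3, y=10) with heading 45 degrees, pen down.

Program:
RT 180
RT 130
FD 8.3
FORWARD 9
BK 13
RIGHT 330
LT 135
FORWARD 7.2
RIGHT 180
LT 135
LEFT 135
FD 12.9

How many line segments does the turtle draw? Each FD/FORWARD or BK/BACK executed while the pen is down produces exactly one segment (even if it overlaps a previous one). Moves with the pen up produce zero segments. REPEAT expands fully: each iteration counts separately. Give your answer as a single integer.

Answer: 5

Derivation:
Executing turtle program step by step:
Start: pos=(3,10), heading=45, pen down
RT 180: heading 45 -> 225
RT 130: heading 225 -> 95
FD 8.3: (3,10) -> (2.277,18.268) [heading=95, draw]
FD 9: (2.277,18.268) -> (1.492,27.234) [heading=95, draw]
BK 13: (1.492,27.234) -> (2.625,14.284) [heading=95, draw]
RT 330: heading 95 -> 125
LT 135: heading 125 -> 260
FD 7.2: (2.625,14.284) -> (1.375,7.193) [heading=260, draw]
RT 180: heading 260 -> 80
LT 135: heading 80 -> 215
LT 135: heading 215 -> 350
FD 12.9: (1.375,7.193) -> (14.079,4.953) [heading=350, draw]
Final: pos=(14.079,4.953), heading=350, 5 segment(s) drawn
Segments drawn: 5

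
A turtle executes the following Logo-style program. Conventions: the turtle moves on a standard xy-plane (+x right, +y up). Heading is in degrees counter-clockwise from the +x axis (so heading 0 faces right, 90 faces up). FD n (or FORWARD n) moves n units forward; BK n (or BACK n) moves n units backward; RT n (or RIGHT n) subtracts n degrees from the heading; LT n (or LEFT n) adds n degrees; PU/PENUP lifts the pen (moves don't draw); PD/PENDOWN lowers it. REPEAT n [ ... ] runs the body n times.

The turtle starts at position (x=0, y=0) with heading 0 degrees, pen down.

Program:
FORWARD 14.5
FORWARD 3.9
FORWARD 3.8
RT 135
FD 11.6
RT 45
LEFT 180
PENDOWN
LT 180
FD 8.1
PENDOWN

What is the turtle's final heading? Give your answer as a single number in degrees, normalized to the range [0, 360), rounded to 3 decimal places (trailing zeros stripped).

Executing turtle program step by step:
Start: pos=(0,0), heading=0, pen down
FD 14.5: (0,0) -> (14.5,0) [heading=0, draw]
FD 3.9: (14.5,0) -> (18.4,0) [heading=0, draw]
FD 3.8: (18.4,0) -> (22.2,0) [heading=0, draw]
RT 135: heading 0 -> 225
FD 11.6: (22.2,0) -> (13.998,-8.202) [heading=225, draw]
RT 45: heading 225 -> 180
LT 180: heading 180 -> 0
PD: pen down
LT 180: heading 0 -> 180
FD 8.1: (13.998,-8.202) -> (5.898,-8.202) [heading=180, draw]
PD: pen down
Final: pos=(5.898,-8.202), heading=180, 5 segment(s) drawn

Answer: 180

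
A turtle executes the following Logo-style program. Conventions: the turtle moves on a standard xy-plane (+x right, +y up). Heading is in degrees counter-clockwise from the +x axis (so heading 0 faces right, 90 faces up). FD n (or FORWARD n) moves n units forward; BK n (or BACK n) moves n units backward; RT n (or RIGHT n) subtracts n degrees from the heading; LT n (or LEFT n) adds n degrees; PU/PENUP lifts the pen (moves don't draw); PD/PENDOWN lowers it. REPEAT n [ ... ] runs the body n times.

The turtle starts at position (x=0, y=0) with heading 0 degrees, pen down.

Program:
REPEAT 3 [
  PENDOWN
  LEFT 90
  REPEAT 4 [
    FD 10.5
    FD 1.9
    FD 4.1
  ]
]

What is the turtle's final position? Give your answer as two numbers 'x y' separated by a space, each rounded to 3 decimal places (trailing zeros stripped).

Executing turtle program step by step:
Start: pos=(0,0), heading=0, pen down
REPEAT 3 [
  -- iteration 1/3 --
  PD: pen down
  LT 90: heading 0 -> 90
  REPEAT 4 [
    -- iteration 1/4 --
    FD 10.5: (0,0) -> (0,10.5) [heading=90, draw]
    FD 1.9: (0,10.5) -> (0,12.4) [heading=90, draw]
    FD 4.1: (0,12.4) -> (0,16.5) [heading=90, draw]
    -- iteration 2/4 --
    FD 10.5: (0,16.5) -> (0,27) [heading=90, draw]
    FD 1.9: (0,27) -> (0,28.9) [heading=90, draw]
    FD 4.1: (0,28.9) -> (0,33) [heading=90, draw]
    -- iteration 3/4 --
    FD 10.5: (0,33) -> (0,43.5) [heading=90, draw]
    FD 1.9: (0,43.5) -> (0,45.4) [heading=90, draw]
    FD 4.1: (0,45.4) -> (0,49.5) [heading=90, draw]
    -- iteration 4/4 --
    FD 10.5: (0,49.5) -> (0,60) [heading=90, draw]
    FD 1.9: (0,60) -> (0,61.9) [heading=90, draw]
    FD 4.1: (0,61.9) -> (0,66) [heading=90, draw]
  ]
  -- iteration 2/3 --
  PD: pen down
  LT 90: heading 90 -> 180
  REPEAT 4 [
    -- iteration 1/4 --
    FD 10.5: (0,66) -> (-10.5,66) [heading=180, draw]
    FD 1.9: (-10.5,66) -> (-12.4,66) [heading=180, draw]
    FD 4.1: (-12.4,66) -> (-16.5,66) [heading=180, draw]
    -- iteration 2/4 --
    FD 10.5: (-16.5,66) -> (-27,66) [heading=180, draw]
    FD 1.9: (-27,66) -> (-28.9,66) [heading=180, draw]
    FD 4.1: (-28.9,66) -> (-33,66) [heading=180, draw]
    -- iteration 3/4 --
    FD 10.5: (-33,66) -> (-43.5,66) [heading=180, draw]
    FD 1.9: (-43.5,66) -> (-45.4,66) [heading=180, draw]
    FD 4.1: (-45.4,66) -> (-49.5,66) [heading=180, draw]
    -- iteration 4/4 --
    FD 10.5: (-49.5,66) -> (-60,66) [heading=180, draw]
    FD 1.9: (-60,66) -> (-61.9,66) [heading=180, draw]
    FD 4.1: (-61.9,66) -> (-66,66) [heading=180, draw]
  ]
  -- iteration 3/3 --
  PD: pen down
  LT 90: heading 180 -> 270
  REPEAT 4 [
    -- iteration 1/4 --
    FD 10.5: (-66,66) -> (-66,55.5) [heading=270, draw]
    FD 1.9: (-66,55.5) -> (-66,53.6) [heading=270, draw]
    FD 4.1: (-66,53.6) -> (-66,49.5) [heading=270, draw]
    -- iteration 2/4 --
    FD 10.5: (-66,49.5) -> (-66,39) [heading=270, draw]
    FD 1.9: (-66,39) -> (-66,37.1) [heading=270, draw]
    FD 4.1: (-66,37.1) -> (-66,33) [heading=270, draw]
    -- iteration 3/4 --
    FD 10.5: (-66,33) -> (-66,22.5) [heading=270, draw]
    FD 1.9: (-66,22.5) -> (-66,20.6) [heading=270, draw]
    FD 4.1: (-66,20.6) -> (-66,16.5) [heading=270, draw]
    -- iteration 4/4 --
    FD 10.5: (-66,16.5) -> (-66,6) [heading=270, draw]
    FD 1.9: (-66,6) -> (-66,4.1) [heading=270, draw]
    FD 4.1: (-66,4.1) -> (-66,0) [heading=270, draw]
  ]
]
Final: pos=(-66,0), heading=270, 36 segment(s) drawn

Answer: -66 0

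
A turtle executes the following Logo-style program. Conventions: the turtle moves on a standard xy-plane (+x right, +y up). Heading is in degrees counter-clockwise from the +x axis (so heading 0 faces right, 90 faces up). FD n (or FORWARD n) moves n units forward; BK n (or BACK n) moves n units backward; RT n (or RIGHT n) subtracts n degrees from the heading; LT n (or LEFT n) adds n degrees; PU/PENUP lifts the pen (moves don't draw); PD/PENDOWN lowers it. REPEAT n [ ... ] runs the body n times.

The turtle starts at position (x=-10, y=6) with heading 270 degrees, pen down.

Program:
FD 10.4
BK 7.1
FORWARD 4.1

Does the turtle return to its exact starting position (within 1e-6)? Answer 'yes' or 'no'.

Answer: no

Derivation:
Executing turtle program step by step:
Start: pos=(-10,6), heading=270, pen down
FD 10.4: (-10,6) -> (-10,-4.4) [heading=270, draw]
BK 7.1: (-10,-4.4) -> (-10,2.7) [heading=270, draw]
FD 4.1: (-10,2.7) -> (-10,-1.4) [heading=270, draw]
Final: pos=(-10,-1.4), heading=270, 3 segment(s) drawn

Start position: (-10, 6)
Final position: (-10, -1.4)
Distance = 7.4; >= 1e-6 -> NOT closed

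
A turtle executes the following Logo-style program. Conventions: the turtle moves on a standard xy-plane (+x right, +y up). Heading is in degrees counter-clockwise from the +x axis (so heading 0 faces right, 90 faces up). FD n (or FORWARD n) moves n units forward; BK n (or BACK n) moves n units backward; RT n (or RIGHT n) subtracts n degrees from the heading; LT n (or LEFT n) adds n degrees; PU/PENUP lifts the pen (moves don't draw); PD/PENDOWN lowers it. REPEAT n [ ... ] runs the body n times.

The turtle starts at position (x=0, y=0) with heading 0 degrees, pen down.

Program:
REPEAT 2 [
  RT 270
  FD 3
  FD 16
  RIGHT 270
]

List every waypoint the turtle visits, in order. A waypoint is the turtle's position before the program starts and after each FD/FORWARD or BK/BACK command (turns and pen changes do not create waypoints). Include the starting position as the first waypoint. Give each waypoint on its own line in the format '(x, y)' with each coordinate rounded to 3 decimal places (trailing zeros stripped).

Executing turtle program step by step:
Start: pos=(0,0), heading=0, pen down
REPEAT 2 [
  -- iteration 1/2 --
  RT 270: heading 0 -> 90
  FD 3: (0,0) -> (0,3) [heading=90, draw]
  FD 16: (0,3) -> (0,19) [heading=90, draw]
  RT 270: heading 90 -> 180
  -- iteration 2/2 --
  RT 270: heading 180 -> 270
  FD 3: (0,19) -> (0,16) [heading=270, draw]
  FD 16: (0,16) -> (0,0) [heading=270, draw]
  RT 270: heading 270 -> 0
]
Final: pos=(0,0), heading=0, 4 segment(s) drawn
Waypoints (5 total):
(0, 0)
(0, 3)
(0, 19)
(0, 16)
(0, 0)

Answer: (0, 0)
(0, 3)
(0, 19)
(0, 16)
(0, 0)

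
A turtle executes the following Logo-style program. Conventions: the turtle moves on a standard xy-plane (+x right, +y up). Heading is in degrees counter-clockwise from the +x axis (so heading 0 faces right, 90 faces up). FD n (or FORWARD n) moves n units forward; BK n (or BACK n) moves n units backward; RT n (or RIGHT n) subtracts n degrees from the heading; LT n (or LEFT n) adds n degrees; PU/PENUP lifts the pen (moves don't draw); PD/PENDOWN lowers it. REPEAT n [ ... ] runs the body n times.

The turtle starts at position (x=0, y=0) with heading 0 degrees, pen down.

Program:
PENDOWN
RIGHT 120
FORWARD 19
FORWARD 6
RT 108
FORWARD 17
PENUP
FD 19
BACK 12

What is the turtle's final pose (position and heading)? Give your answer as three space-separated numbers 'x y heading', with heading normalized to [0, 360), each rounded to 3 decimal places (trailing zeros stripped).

Answer: -28.559 -3.815 132

Derivation:
Executing turtle program step by step:
Start: pos=(0,0), heading=0, pen down
PD: pen down
RT 120: heading 0 -> 240
FD 19: (0,0) -> (-9.5,-16.454) [heading=240, draw]
FD 6: (-9.5,-16.454) -> (-12.5,-21.651) [heading=240, draw]
RT 108: heading 240 -> 132
FD 17: (-12.5,-21.651) -> (-23.875,-9.017) [heading=132, draw]
PU: pen up
FD 19: (-23.875,-9.017) -> (-36.589,5.103) [heading=132, move]
BK 12: (-36.589,5.103) -> (-28.559,-3.815) [heading=132, move]
Final: pos=(-28.559,-3.815), heading=132, 3 segment(s) drawn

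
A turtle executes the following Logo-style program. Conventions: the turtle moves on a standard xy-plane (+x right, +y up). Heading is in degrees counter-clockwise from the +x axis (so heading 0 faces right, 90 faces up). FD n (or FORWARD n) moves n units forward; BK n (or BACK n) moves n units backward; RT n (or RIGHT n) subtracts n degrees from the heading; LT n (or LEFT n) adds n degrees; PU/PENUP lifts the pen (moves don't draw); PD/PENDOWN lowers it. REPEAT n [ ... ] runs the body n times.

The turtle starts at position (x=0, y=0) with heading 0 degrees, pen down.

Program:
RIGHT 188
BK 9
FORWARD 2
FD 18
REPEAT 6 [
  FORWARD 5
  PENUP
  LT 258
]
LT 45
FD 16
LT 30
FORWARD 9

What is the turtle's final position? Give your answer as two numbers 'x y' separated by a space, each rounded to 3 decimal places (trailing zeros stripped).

Executing turtle program step by step:
Start: pos=(0,0), heading=0, pen down
RT 188: heading 0 -> 172
BK 9: (0,0) -> (8.912,-1.253) [heading=172, draw]
FD 2: (8.912,-1.253) -> (6.932,-0.974) [heading=172, draw]
FD 18: (6.932,-0.974) -> (-10.893,1.531) [heading=172, draw]
REPEAT 6 [
  -- iteration 1/6 --
  FD 5: (-10.893,1.531) -> (-15.844,2.227) [heading=172, draw]
  PU: pen up
  LT 258: heading 172 -> 70
  -- iteration 2/6 --
  FD 5: (-15.844,2.227) -> (-14.134,6.925) [heading=70, move]
  PU: pen up
  LT 258: heading 70 -> 328
  -- iteration 3/6 --
  FD 5: (-14.134,6.925) -> (-9.894,4.276) [heading=328, move]
  PU: pen up
  LT 258: heading 328 -> 226
  -- iteration 4/6 --
  FD 5: (-9.894,4.276) -> (-13.367,0.679) [heading=226, move]
  PU: pen up
  LT 258: heading 226 -> 124
  -- iteration 5/6 --
  FD 5: (-13.367,0.679) -> (-16.163,4.824) [heading=124, move]
  PU: pen up
  LT 258: heading 124 -> 22
  -- iteration 6/6 --
  FD 5: (-16.163,4.824) -> (-11.527,6.697) [heading=22, move]
  PU: pen up
  LT 258: heading 22 -> 280
]
LT 45: heading 280 -> 325
FD 16: (-11.527,6.697) -> (1.579,-2.48) [heading=325, move]
LT 30: heading 325 -> 355
FD 9: (1.579,-2.48) -> (10.545,-3.264) [heading=355, move]
Final: pos=(10.545,-3.264), heading=355, 4 segment(s) drawn

Answer: 10.545 -3.264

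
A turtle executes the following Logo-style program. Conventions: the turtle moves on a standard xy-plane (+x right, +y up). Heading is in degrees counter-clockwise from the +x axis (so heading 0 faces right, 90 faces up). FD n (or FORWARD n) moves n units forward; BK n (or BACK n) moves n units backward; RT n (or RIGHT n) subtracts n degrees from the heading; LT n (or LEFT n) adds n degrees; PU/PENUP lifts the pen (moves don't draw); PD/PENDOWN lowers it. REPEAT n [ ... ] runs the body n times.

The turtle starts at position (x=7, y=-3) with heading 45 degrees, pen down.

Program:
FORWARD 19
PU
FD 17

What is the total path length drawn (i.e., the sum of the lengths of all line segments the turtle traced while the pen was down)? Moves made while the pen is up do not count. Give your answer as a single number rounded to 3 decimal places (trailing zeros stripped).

Executing turtle program step by step:
Start: pos=(7,-3), heading=45, pen down
FD 19: (7,-3) -> (20.435,10.435) [heading=45, draw]
PU: pen up
FD 17: (20.435,10.435) -> (32.456,22.456) [heading=45, move]
Final: pos=(32.456,22.456), heading=45, 1 segment(s) drawn

Segment lengths:
  seg 1: (7,-3) -> (20.435,10.435), length = 19
Total = 19

Answer: 19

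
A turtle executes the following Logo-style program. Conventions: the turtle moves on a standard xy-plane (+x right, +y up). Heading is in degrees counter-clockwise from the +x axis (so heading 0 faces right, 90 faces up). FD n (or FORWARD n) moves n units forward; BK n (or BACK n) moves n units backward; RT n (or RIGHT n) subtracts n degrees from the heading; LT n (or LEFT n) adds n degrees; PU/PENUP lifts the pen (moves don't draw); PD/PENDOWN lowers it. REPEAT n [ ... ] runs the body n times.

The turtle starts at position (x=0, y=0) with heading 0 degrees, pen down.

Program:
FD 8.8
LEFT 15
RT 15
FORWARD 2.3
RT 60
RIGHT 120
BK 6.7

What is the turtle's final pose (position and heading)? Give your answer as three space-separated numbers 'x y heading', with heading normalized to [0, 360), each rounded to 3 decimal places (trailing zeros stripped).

Answer: 17.8 0 180

Derivation:
Executing turtle program step by step:
Start: pos=(0,0), heading=0, pen down
FD 8.8: (0,0) -> (8.8,0) [heading=0, draw]
LT 15: heading 0 -> 15
RT 15: heading 15 -> 0
FD 2.3: (8.8,0) -> (11.1,0) [heading=0, draw]
RT 60: heading 0 -> 300
RT 120: heading 300 -> 180
BK 6.7: (11.1,0) -> (17.8,0) [heading=180, draw]
Final: pos=(17.8,0), heading=180, 3 segment(s) drawn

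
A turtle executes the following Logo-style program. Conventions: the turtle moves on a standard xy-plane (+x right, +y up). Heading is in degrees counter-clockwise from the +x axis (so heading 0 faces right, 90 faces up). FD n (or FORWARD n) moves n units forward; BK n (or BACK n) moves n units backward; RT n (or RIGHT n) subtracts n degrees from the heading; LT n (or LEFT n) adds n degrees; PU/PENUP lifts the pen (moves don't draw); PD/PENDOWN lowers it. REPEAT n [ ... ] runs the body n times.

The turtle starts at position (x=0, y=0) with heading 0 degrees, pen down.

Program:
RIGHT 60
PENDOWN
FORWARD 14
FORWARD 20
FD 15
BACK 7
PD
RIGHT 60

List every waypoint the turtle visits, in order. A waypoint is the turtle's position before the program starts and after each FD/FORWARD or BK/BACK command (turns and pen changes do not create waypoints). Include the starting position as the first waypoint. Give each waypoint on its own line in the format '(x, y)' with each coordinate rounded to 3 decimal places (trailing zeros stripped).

Executing turtle program step by step:
Start: pos=(0,0), heading=0, pen down
RT 60: heading 0 -> 300
PD: pen down
FD 14: (0,0) -> (7,-12.124) [heading=300, draw]
FD 20: (7,-12.124) -> (17,-29.445) [heading=300, draw]
FD 15: (17,-29.445) -> (24.5,-42.435) [heading=300, draw]
BK 7: (24.5,-42.435) -> (21,-36.373) [heading=300, draw]
PD: pen down
RT 60: heading 300 -> 240
Final: pos=(21,-36.373), heading=240, 4 segment(s) drawn
Waypoints (5 total):
(0, 0)
(7, -12.124)
(17, -29.445)
(24.5, -42.435)
(21, -36.373)

Answer: (0, 0)
(7, -12.124)
(17, -29.445)
(24.5, -42.435)
(21, -36.373)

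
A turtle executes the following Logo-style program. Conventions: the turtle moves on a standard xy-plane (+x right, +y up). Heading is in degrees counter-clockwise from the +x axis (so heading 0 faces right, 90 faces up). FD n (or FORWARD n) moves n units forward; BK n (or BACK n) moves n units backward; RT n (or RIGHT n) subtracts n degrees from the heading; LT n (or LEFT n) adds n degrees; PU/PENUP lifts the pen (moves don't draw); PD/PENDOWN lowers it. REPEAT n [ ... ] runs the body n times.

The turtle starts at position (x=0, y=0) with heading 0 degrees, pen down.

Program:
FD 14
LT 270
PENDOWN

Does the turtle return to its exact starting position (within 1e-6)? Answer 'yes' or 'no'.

Answer: no

Derivation:
Executing turtle program step by step:
Start: pos=(0,0), heading=0, pen down
FD 14: (0,0) -> (14,0) [heading=0, draw]
LT 270: heading 0 -> 270
PD: pen down
Final: pos=(14,0), heading=270, 1 segment(s) drawn

Start position: (0, 0)
Final position: (14, 0)
Distance = 14; >= 1e-6 -> NOT closed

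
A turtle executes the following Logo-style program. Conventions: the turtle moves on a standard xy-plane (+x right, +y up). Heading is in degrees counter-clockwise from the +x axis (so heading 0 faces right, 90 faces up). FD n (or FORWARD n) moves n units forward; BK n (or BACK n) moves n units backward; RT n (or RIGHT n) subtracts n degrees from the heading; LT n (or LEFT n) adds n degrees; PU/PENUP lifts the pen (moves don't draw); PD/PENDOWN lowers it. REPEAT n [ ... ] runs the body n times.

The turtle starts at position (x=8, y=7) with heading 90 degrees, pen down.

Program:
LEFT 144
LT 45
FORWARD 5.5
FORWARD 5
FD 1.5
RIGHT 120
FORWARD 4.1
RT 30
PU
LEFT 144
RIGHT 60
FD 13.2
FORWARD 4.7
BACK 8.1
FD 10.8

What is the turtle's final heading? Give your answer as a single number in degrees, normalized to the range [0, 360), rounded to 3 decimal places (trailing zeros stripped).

Answer: 213

Derivation:
Executing turtle program step by step:
Start: pos=(8,7), heading=90, pen down
LT 144: heading 90 -> 234
LT 45: heading 234 -> 279
FD 5.5: (8,7) -> (8.86,1.568) [heading=279, draw]
FD 5: (8.86,1.568) -> (9.643,-3.371) [heading=279, draw]
FD 1.5: (9.643,-3.371) -> (9.877,-4.852) [heading=279, draw]
RT 120: heading 279 -> 159
FD 4.1: (9.877,-4.852) -> (6.05,-3.383) [heading=159, draw]
RT 30: heading 159 -> 129
PU: pen up
LT 144: heading 129 -> 273
RT 60: heading 273 -> 213
FD 13.2: (6.05,-3.383) -> (-5.021,-10.572) [heading=213, move]
FD 4.7: (-5.021,-10.572) -> (-8.963,-13.132) [heading=213, move]
BK 8.1: (-8.963,-13.132) -> (-2.169,-8.72) [heading=213, move]
FD 10.8: (-2.169,-8.72) -> (-11.227,-14.603) [heading=213, move]
Final: pos=(-11.227,-14.603), heading=213, 4 segment(s) drawn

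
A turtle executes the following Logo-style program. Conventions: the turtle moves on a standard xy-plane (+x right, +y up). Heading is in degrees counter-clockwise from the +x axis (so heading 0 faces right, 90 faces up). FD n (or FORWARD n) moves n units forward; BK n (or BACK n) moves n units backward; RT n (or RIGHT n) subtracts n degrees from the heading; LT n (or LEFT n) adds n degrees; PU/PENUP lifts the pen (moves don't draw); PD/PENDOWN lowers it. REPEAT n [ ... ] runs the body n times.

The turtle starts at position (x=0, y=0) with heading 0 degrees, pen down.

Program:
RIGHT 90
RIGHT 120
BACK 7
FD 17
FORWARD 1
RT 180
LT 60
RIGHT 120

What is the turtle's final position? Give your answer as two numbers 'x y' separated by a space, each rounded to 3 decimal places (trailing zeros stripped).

Answer: -9.526 5.5

Derivation:
Executing turtle program step by step:
Start: pos=(0,0), heading=0, pen down
RT 90: heading 0 -> 270
RT 120: heading 270 -> 150
BK 7: (0,0) -> (6.062,-3.5) [heading=150, draw]
FD 17: (6.062,-3.5) -> (-8.66,5) [heading=150, draw]
FD 1: (-8.66,5) -> (-9.526,5.5) [heading=150, draw]
RT 180: heading 150 -> 330
LT 60: heading 330 -> 30
RT 120: heading 30 -> 270
Final: pos=(-9.526,5.5), heading=270, 3 segment(s) drawn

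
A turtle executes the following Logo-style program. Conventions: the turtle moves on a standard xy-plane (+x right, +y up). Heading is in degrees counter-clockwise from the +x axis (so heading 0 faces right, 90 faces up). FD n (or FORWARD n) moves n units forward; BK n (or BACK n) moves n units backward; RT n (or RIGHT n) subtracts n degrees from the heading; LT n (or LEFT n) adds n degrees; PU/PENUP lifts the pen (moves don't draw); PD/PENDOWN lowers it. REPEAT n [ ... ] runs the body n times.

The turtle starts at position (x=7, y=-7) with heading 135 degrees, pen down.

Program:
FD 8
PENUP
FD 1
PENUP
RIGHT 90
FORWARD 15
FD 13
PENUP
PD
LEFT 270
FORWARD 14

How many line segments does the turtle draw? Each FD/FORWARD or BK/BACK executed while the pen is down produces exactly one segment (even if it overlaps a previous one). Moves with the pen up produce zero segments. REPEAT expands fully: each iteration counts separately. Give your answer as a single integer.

Answer: 2

Derivation:
Executing turtle program step by step:
Start: pos=(7,-7), heading=135, pen down
FD 8: (7,-7) -> (1.343,-1.343) [heading=135, draw]
PU: pen up
FD 1: (1.343,-1.343) -> (0.636,-0.636) [heading=135, move]
PU: pen up
RT 90: heading 135 -> 45
FD 15: (0.636,-0.636) -> (11.243,9.971) [heading=45, move]
FD 13: (11.243,9.971) -> (20.435,19.163) [heading=45, move]
PU: pen up
PD: pen down
LT 270: heading 45 -> 315
FD 14: (20.435,19.163) -> (30.335,9.263) [heading=315, draw]
Final: pos=(30.335,9.263), heading=315, 2 segment(s) drawn
Segments drawn: 2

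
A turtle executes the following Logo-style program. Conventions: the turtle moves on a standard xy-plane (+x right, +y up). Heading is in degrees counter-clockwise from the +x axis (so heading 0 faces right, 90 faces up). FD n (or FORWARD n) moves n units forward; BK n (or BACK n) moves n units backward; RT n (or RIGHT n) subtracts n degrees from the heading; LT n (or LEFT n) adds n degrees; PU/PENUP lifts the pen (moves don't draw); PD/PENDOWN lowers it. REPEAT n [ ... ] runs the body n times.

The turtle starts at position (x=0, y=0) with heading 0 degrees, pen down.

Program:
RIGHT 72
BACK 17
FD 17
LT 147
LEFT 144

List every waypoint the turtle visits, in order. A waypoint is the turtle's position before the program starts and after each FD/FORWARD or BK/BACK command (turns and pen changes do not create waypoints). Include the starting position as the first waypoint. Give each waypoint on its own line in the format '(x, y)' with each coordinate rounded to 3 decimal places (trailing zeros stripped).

Executing turtle program step by step:
Start: pos=(0,0), heading=0, pen down
RT 72: heading 0 -> 288
BK 17: (0,0) -> (-5.253,16.168) [heading=288, draw]
FD 17: (-5.253,16.168) -> (0,0) [heading=288, draw]
LT 147: heading 288 -> 75
LT 144: heading 75 -> 219
Final: pos=(0,0), heading=219, 2 segment(s) drawn
Waypoints (3 total):
(0, 0)
(-5.253, 16.168)
(0, 0)

Answer: (0, 0)
(-5.253, 16.168)
(0, 0)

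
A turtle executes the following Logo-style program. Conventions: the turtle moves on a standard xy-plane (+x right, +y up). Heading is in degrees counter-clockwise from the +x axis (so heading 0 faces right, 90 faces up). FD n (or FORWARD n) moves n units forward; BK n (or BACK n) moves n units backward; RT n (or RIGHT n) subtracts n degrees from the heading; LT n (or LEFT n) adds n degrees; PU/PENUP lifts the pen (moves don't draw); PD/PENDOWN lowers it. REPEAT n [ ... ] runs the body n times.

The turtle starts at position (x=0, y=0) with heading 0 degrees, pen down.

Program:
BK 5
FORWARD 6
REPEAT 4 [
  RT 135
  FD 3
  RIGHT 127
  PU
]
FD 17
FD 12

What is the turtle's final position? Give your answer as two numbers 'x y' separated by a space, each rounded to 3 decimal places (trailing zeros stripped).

Executing turtle program step by step:
Start: pos=(0,0), heading=0, pen down
BK 5: (0,0) -> (-5,0) [heading=0, draw]
FD 6: (-5,0) -> (1,0) [heading=0, draw]
REPEAT 4 [
  -- iteration 1/4 --
  RT 135: heading 0 -> 225
  FD 3: (1,0) -> (-1.121,-2.121) [heading=225, draw]
  RT 127: heading 225 -> 98
  PU: pen up
  -- iteration 2/4 --
  RT 135: heading 98 -> 323
  FD 3: (-1.121,-2.121) -> (1.275,-3.927) [heading=323, move]
  RT 127: heading 323 -> 196
  PU: pen up
  -- iteration 3/4 --
  RT 135: heading 196 -> 61
  FD 3: (1.275,-3.927) -> (2.729,-1.303) [heading=61, move]
  RT 127: heading 61 -> 294
  PU: pen up
  -- iteration 4/4 --
  RT 135: heading 294 -> 159
  FD 3: (2.729,-1.303) -> (-0.072,-0.228) [heading=159, move]
  RT 127: heading 159 -> 32
  PU: pen up
]
FD 17: (-0.072,-0.228) -> (14.345,8.781) [heading=32, move]
FD 12: (14.345,8.781) -> (24.522,15.14) [heading=32, move]
Final: pos=(24.522,15.14), heading=32, 3 segment(s) drawn

Answer: 24.522 15.14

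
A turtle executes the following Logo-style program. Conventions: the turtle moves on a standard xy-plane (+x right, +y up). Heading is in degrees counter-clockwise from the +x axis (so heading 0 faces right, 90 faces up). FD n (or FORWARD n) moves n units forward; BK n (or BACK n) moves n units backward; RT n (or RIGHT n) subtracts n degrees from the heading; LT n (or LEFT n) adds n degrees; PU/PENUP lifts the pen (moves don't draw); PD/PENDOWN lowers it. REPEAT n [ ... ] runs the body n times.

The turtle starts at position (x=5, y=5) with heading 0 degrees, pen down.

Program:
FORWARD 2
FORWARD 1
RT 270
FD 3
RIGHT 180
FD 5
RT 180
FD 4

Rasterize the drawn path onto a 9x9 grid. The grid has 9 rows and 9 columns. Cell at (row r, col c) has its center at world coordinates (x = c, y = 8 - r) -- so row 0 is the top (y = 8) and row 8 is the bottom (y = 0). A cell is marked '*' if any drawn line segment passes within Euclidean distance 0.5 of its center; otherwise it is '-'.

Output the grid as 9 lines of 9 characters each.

Answer: --------*
--------*
--------*
-----****
--------*
--------*
---------
---------
---------

Derivation:
Segment 0: (5,5) -> (7,5)
Segment 1: (7,5) -> (8,5)
Segment 2: (8,5) -> (8,8)
Segment 3: (8,8) -> (8,3)
Segment 4: (8,3) -> (8,7)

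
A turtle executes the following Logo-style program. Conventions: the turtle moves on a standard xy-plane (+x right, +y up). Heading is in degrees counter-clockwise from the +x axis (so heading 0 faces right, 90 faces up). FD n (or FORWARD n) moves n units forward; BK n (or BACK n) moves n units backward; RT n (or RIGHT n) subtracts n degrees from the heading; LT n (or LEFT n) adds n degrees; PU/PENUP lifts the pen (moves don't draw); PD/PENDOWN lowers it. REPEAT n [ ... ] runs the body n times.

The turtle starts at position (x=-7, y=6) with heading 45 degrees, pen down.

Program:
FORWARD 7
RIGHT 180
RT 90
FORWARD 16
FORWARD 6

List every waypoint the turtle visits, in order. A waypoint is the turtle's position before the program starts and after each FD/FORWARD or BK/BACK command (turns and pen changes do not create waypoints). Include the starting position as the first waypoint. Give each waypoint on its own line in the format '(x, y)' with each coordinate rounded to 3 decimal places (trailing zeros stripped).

Executing turtle program step by step:
Start: pos=(-7,6), heading=45, pen down
FD 7: (-7,6) -> (-2.05,10.95) [heading=45, draw]
RT 180: heading 45 -> 225
RT 90: heading 225 -> 135
FD 16: (-2.05,10.95) -> (-13.364,22.263) [heading=135, draw]
FD 6: (-13.364,22.263) -> (-17.607,26.506) [heading=135, draw]
Final: pos=(-17.607,26.506), heading=135, 3 segment(s) drawn
Waypoints (4 total):
(-7, 6)
(-2.05, 10.95)
(-13.364, 22.263)
(-17.607, 26.506)

Answer: (-7, 6)
(-2.05, 10.95)
(-13.364, 22.263)
(-17.607, 26.506)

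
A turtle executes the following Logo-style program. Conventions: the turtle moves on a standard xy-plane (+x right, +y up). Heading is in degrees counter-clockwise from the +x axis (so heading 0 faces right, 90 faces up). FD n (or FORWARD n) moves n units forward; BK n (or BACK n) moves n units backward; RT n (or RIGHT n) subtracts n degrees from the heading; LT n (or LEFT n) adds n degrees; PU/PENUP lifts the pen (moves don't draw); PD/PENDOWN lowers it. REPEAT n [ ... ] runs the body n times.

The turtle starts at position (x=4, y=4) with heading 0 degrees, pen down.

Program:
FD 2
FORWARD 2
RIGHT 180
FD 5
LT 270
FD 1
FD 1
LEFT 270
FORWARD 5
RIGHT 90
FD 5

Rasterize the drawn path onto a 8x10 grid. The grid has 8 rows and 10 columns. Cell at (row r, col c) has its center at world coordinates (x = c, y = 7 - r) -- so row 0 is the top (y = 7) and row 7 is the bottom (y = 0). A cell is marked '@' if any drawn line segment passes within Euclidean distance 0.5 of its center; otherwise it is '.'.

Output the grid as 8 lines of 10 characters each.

Segment 0: (4,4) -> (6,4)
Segment 1: (6,4) -> (8,4)
Segment 2: (8,4) -> (3,4)
Segment 3: (3,4) -> (3,5)
Segment 4: (3,5) -> (3,6)
Segment 5: (3,6) -> (8,6)
Segment 6: (8,6) -> (8,1)

Answer: ..........
...@@@@@@.
...@....@.
...@@@@@@.
........@.
........@.
........@.
..........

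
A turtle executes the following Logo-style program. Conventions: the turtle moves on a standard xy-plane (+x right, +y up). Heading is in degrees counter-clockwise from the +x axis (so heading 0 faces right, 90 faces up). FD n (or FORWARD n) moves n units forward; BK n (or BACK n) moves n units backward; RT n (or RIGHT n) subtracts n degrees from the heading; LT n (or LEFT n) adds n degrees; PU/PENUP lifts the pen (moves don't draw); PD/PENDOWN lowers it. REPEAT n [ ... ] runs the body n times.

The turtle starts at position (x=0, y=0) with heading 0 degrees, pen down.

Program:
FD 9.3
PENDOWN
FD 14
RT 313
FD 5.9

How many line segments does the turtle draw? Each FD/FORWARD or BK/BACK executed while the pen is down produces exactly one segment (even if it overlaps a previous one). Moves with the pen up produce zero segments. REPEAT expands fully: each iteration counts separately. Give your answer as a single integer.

Executing turtle program step by step:
Start: pos=(0,0), heading=0, pen down
FD 9.3: (0,0) -> (9.3,0) [heading=0, draw]
PD: pen down
FD 14: (9.3,0) -> (23.3,0) [heading=0, draw]
RT 313: heading 0 -> 47
FD 5.9: (23.3,0) -> (27.324,4.315) [heading=47, draw]
Final: pos=(27.324,4.315), heading=47, 3 segment(s) drawn
Segments drawn: 3

Answer: 3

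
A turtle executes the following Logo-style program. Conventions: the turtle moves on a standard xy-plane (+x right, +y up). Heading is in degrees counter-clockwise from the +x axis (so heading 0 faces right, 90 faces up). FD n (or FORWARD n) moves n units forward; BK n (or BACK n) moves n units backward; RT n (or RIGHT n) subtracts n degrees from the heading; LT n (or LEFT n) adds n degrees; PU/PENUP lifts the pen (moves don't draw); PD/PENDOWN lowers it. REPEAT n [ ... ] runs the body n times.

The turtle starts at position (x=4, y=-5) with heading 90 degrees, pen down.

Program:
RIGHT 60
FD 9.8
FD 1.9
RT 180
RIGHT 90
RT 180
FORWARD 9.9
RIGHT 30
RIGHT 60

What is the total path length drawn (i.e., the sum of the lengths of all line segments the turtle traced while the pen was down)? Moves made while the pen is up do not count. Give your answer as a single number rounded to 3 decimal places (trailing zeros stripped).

Answer: 21.6

Derivation:
Executing turtle program step by step:
Start: pos=(4,-5), heading=90, pen down
RT 60: heading 90 -> 30
FD 9.8: (4,-5) -> (12.487,-0.1) [heading=30, draw]
FD 1.9: (12.487,-0.1) -> (14.132,0.85) [heading=30, draw]
RT 180: heading 30 -> 210
RT 90: heading 210 -> 120
RT 180: heading 120 -> 300
FD 9.9: (14.132,0.85) -> (19.082,-7.724) [heading=300, draw]
RT 30: heading 300 -> 270
RT 60: heading 270 -> 210
Final: pos=(19.082,-7.724), heading=210, 3 segment(s) drawn

Segment lengths:
  seg 1: (4,-5) -> (12.487,-0.1), length = 9.8
  seg 2: (12.487,-0.1) -> (14.132,0.85), length = 1.9
  seg 3: (14.132,0.85) -> (19.082,-7.724), length = 9.9
Total = 21.6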